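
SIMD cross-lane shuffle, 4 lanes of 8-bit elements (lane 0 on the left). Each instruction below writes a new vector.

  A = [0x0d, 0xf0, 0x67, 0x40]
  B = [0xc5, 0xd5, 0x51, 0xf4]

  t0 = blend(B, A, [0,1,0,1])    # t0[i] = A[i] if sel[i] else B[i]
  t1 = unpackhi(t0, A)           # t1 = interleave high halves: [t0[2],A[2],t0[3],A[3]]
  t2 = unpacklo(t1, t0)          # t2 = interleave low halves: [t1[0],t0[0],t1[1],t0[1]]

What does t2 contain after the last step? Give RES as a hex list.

  t0: c5 f0 51 40
  t1: 51 67 40 40
  t2: 51 c5 67 f0

RES = [0x51, 0xc5, 0x67, 0xf0]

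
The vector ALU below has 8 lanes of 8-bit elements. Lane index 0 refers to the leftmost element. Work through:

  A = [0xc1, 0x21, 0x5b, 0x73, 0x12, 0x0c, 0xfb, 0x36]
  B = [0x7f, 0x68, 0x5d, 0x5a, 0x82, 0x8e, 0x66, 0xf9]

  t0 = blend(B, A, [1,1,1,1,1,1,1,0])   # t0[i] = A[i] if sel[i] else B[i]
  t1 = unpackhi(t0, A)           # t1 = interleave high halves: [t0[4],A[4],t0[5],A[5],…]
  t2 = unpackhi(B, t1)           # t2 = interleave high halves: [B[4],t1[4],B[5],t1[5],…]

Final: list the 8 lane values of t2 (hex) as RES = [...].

t0 = [0xc1, 0x21, 0x5b, 0x73, 0x12, 0x0c, 0xfb, 0xf9]
t1 = [0x12, 0x12, 0x0c, 0x0c, 0xfb, 0xfb, 0xf9, 0x36]
t2 = [0x82, 0xfb, 0x8e, 0xfb, 0x66, 0xf9, 0xf9, 0x36]

RES = [ 0x82  0xfb  0x8e  0xfb  0x66  0xf9  0xf9  0x36 ]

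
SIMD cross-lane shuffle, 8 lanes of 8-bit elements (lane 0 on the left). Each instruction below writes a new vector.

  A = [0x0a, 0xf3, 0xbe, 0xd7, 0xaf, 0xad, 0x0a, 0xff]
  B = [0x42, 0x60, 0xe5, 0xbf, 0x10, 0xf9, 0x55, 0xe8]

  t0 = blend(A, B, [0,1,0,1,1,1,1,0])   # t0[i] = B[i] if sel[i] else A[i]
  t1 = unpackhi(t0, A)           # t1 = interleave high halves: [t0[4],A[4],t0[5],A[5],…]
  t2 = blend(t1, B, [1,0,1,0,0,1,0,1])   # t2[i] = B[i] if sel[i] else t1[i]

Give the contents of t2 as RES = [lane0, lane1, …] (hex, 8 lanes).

t0 = [0x0a, 0x60, 0xbe, 0xbf, 0x10, 0xf9, 0x55, 0xff]
t1 = [0x10, 0xaf, 0xf9, 0xad, 0x55, 0x0a, 0xff, 0xff]
t2 = [0x42, 0xaf, 0xe5, 0xad, 0x55, 0xf9, 0xff, 0xe8]

RES = [0x42, 0xaf, 0xe5, 0xad, 0x55, 0xf9, 0xff, 0xe8]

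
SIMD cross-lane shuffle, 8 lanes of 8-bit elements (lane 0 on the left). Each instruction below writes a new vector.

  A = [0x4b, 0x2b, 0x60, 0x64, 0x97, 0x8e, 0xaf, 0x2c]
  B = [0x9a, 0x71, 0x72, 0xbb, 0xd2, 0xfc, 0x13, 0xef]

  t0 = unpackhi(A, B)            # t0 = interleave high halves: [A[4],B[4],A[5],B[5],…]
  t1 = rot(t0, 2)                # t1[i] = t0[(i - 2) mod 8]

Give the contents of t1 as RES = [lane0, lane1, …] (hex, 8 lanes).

RES = [ 0x2c  0xef  0x97  0xd2  0x8e  0xfc  0xaf  0x13 ]

t0 = [0x97, 0xd2, 0x8e, 0xfc, 0xaf, 0x13, 0x2c, 0xef]
t1 = [0x2c, 0xef, 0x97, 0xd2, 0x8e, 0xfc, 0xaf, 0x13]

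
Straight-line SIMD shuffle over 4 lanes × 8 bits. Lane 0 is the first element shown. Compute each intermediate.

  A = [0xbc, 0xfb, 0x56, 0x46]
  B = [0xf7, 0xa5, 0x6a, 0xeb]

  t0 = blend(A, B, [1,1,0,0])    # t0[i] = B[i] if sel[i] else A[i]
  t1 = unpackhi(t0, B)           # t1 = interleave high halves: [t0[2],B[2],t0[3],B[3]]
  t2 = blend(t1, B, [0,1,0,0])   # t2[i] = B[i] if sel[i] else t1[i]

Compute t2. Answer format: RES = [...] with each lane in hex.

RES = [0x56, 0xa5, 0x46, 0xeb]

t0 = [0xf7, 0xa5, 0x56, 0x46]
t1 = [0x56, 0x6a, 0x46, 0xeb]
t2 = [0x56, 0xa5, 0x46, 0xeb]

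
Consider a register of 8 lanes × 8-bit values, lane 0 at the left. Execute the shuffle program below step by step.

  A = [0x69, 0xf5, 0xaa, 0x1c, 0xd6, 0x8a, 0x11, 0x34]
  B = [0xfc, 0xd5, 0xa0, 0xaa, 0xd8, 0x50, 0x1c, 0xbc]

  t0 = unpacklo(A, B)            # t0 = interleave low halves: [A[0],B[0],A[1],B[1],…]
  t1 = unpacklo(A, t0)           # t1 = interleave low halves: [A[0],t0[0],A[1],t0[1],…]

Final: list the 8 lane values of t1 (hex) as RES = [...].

RES = [ 0x69  0x69  0xf5  0xfc  0xaa  0xf5  0x1c  0xd5 ]

t0 = [0x69, 0xfc, 0xf5, 0xd5, 0xaa, 0xa0, 0x1c, 0xaa]
t1 = [0x69, 0x69, 0xf5, 0xfc, 0xaa, 0xf5, 0x1c, 0xd5]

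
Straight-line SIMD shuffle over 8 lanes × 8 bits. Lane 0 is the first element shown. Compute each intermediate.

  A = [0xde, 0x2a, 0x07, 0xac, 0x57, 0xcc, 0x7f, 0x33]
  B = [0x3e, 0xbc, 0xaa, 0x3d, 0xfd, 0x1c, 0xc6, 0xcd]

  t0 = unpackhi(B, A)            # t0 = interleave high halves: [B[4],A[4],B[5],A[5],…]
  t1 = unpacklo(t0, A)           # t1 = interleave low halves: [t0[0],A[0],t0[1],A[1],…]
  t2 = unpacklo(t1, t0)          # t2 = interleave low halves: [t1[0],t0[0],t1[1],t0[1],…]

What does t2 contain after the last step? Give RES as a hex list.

→ t0 |fd|57|1c|cc|c6|7f|cd|33|
→ t1 |fd|de|57|2a|1c|07|cc|ac|
→ t2 |fd|fd|de|57|57|1c|2a|cc|

RES = [0xfd, 0xfd, 0xde, 0x57, 0x57, 0x1c, 0x2a, 0xcc]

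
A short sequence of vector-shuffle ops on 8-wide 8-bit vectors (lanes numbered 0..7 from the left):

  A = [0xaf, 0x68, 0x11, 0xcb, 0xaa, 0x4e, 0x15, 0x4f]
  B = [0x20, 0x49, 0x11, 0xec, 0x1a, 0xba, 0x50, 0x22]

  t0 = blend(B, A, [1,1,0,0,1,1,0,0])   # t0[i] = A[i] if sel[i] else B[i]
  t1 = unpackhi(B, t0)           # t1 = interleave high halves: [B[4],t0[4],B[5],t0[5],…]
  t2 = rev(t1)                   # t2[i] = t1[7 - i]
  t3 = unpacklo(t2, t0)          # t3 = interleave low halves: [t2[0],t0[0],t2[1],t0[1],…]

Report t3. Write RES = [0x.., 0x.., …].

→ t0 |af|68|11|ec|aa|4e|50|22|
→ t1 |1a|aa|ba|4e|50|50|22|22|
→ t2 |22|22|50|50|4e|ba|aa|1a|
→ t3 |22|af|22|68|50|11|50|ec|

RES = [0x22, 0xaf, 0x22, 0x68, 0x50, 0x11, 0x50, 0xec]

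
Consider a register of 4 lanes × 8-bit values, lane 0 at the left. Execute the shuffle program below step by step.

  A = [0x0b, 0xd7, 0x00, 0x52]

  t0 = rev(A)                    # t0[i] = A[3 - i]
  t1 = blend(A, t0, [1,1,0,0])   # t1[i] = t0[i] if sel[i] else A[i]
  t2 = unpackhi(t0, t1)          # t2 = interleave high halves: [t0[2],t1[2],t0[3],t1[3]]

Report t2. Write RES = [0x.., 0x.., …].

→ t0 |52|00|d7|0b|
→ t1 |52|00|00|52|
→ t2 |d7|00|0b|52|

RES = [ 0xd7  0x00  0x0b  0x52 ]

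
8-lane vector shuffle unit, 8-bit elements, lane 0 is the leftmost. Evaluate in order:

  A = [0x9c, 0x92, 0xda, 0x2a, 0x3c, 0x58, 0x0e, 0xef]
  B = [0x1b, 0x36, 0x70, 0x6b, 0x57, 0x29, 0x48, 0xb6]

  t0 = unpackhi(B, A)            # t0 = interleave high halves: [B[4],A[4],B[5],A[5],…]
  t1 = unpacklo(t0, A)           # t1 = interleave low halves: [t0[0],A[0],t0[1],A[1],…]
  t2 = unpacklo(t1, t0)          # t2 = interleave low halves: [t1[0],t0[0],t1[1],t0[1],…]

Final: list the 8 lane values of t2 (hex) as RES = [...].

RES = [ 0x57  0x57  0x9c  0x3c  0x3c  0x29  0x92  0x58 ]

→ t0 |57|3c|29|58|48|0e|b6|ef|
→ t1 |57|9c|3c|92|29|da|58|2a|
→ t2 |57|57|9c|3c|3c|29|92|58|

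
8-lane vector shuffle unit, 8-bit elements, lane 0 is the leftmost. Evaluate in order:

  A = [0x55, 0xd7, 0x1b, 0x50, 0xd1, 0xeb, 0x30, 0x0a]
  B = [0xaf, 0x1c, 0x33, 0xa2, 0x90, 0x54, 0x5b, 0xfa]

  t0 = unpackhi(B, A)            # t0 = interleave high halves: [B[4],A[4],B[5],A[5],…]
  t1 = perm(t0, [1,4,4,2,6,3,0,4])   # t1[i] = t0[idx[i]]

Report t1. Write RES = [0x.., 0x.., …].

RES = [ 0xd1  0x5b  0x5b  0x54  0xfa  0xeb  0x90  0x5b ]

t0 = [0x90, 0xd1, 0x54, 0xeb, 0x5b, 0x30, 0xfa, 0x0a]
t1 = [0xd1, 0x5b, 0x5b, 0x54, 0xfa, 0xeb, 0x90, 0x5b]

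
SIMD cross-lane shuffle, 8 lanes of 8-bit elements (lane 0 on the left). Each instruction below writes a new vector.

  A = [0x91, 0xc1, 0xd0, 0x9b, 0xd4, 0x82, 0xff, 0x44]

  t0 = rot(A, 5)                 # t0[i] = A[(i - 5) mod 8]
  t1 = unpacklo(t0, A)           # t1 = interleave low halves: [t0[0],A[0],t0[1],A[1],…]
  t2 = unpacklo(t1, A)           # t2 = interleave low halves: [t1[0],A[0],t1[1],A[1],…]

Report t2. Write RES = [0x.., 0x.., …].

  t0: 9b d4 82 ff 44 91 c1 d0
  t1: 9b 91 d4 c1 82 d0 ff 9b
  t2: 9b 91 91 c1 d4 d0 c1 9b

RES = [ 0x9b  0x91  0x91  0xc1  0xd4  0xd0  0xc1  0x9b ]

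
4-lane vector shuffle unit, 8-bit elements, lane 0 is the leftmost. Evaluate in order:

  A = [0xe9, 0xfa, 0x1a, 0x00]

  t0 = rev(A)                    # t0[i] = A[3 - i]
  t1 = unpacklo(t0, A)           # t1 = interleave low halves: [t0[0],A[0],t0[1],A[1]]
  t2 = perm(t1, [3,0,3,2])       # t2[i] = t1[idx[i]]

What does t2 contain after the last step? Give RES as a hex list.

t0 = [0x00, 0x1a, 0xfa, 0xe9]
t1 = [0x00, 0xe9, 0x1a, 0xfa]
t2 = [0xfa, 0x00, 0xfa, 0x1a]

RES = [0xfa, 0x00, 0xfa, 0x1a]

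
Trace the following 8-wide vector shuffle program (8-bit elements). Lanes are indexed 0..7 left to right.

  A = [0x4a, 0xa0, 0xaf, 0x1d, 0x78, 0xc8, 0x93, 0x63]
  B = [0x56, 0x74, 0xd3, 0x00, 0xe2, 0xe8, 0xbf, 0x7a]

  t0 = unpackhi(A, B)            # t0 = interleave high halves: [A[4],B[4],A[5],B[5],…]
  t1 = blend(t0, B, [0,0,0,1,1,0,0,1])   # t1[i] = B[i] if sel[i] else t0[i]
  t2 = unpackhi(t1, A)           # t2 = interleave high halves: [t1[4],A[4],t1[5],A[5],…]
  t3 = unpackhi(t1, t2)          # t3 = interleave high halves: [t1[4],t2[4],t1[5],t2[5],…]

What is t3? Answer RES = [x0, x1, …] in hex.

RES = [0xe2, 0x63, 0xbf, 0x93, 0x63, 0x7a, 0x7a, 0x63]

t0 = [0x78, 0xe2, 0xc8, 0xe8, 0x93, 0xbf, 0x63, 0x7a]
t1 = [0x78, 0xe2, 0xc8, 0x00, 0xe2, 0xbf, 0x63, 0x7a]
t2 = [0xe2, 0x78, 0xbf, 0xc8, 0x63, 0x93, 0x7a, 0x63]
t3 = [0xe2, 0x63, 0xbf, 0x93, 0x63, 0x7a, 0x7a, 0x63]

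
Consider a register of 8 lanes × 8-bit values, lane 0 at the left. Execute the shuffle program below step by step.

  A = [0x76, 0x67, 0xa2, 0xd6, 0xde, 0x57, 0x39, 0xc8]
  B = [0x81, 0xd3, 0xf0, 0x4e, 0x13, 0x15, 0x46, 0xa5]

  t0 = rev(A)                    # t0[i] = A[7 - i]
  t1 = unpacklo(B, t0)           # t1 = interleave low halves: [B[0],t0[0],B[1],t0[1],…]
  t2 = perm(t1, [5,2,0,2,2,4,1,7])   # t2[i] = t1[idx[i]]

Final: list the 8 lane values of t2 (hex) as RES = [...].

RES = [ 0x57  0xd3  0x81  0xd3  0xd3  0xf0  0xc8  0xde ]

t0 = [0xc8, 0x39, 0x57, 0xde, 0xd6, 0xa2, 0x67, 0x76]
t1 = [0x81, 0xc8, 0xd3, 0x39, 0xf0, 0x57, 0x4e, 0xde]
t2 = [0x57, 0xd3, 0x81, 0xd3, 0xd3, 0xf0, 0xc8, 0xde]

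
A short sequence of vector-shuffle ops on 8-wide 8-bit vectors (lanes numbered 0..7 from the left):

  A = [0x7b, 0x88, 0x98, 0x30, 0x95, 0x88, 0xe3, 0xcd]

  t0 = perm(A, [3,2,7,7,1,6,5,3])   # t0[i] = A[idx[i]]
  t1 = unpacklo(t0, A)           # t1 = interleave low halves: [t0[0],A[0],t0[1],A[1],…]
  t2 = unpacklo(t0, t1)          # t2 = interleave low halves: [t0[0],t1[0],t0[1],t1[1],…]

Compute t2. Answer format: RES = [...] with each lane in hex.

RES = [ 0x30  0x30  0x98  0x7b  0xcd  0x98  0xcd  0x88 ]

t0 = [0x30, 0x98, 0xcd, 0xcd, 0x88, 0xe3, 0x88, 0x30]
t1 = [0x30, 0x7b, 0x98, 0x88, 0xcd, 0x98, 0xcd, 0x30]
t2 = [0x30, 0x30, 0x98, 0x7b, 0xcd, 0x98, 0xcd, 0x88]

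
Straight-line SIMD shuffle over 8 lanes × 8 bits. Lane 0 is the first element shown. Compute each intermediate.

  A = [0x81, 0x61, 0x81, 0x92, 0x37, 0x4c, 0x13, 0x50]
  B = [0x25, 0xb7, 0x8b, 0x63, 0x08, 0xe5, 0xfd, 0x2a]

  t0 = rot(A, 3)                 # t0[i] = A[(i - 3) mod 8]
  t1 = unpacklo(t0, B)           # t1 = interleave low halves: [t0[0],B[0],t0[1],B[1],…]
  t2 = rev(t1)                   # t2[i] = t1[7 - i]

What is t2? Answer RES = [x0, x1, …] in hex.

→ t0 |4c|13|50|81|61|81|92|37|
→ t1 |4c|25|13|b7|50|8b|81|63|
→ t2 |63|81|8b|50|b7|13|25|4c|

RES = [0x63, 0x81, 0x8b, 0x50, 0xb7, 0x13, 0x25, 0x4c]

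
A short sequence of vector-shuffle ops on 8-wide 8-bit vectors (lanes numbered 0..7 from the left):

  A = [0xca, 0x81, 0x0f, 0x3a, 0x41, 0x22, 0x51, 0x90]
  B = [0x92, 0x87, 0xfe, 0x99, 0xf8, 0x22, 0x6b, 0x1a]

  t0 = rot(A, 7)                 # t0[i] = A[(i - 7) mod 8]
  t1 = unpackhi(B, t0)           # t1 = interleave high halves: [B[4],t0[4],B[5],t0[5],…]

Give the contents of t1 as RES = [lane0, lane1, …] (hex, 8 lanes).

RES = [0xf8, 0x22, 0x22, 0x51, 0x6b, 0x90, 0x1a, 0xca]

t0 = [0x81, 0x0f, 0x3a, 0x41, 0x22, 0x51, 0x90, 0xca]
t1 = [0xf8, 0x22, 0x22, 0x51, 0x6b, 0x90, 0x1a, 0xca]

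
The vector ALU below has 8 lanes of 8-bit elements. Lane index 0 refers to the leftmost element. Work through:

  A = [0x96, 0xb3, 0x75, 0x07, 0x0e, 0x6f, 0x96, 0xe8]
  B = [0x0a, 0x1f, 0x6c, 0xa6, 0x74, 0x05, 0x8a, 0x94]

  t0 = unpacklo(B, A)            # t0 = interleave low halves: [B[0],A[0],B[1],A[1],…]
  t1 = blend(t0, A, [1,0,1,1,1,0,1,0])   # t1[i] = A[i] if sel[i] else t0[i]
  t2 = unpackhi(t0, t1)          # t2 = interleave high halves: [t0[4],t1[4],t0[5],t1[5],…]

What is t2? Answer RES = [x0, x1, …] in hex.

→ t0 |0a|96|1f|b3|6c|75|a6|07|
→ t1 |96|96|75|07|0e|75|96|07|
→ t2 |6c|0e|75|75|a6|96|07|07|

RES = [0x6c, 0x0e, 0x75, 0x75, 0xa6, 0x96, 0x07, 0x07]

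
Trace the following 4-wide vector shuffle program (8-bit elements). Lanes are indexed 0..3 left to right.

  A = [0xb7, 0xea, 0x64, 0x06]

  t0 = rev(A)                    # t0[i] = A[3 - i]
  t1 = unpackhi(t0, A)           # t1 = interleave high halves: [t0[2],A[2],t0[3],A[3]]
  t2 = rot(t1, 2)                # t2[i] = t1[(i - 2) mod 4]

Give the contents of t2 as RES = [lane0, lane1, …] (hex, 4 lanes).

→ t0 |06|64|ea|b7|
→ t1 |ea|64|b7|06|
→ t2 |b7|06|ea|64|

RES = [0xb7, 0x06, 0xea, 0x64]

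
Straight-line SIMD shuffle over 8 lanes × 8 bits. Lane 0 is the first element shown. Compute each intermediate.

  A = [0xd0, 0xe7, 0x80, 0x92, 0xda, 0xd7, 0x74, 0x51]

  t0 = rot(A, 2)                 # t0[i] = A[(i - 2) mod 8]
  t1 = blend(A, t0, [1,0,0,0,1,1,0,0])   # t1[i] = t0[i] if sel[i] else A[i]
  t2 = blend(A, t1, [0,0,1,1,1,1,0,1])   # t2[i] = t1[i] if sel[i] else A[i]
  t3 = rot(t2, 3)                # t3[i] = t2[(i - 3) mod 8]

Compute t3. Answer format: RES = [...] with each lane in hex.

→ t0 |74|51|d0|e7|80|92|da|d7|
→ t1 |74|e7|80|92|80|92|74|51|
→ t2 |d0|e7|80|92|80|92|74|51|
→ t3 |92|74|51|d0|e7|80|92|80|

RES = [ 0x92  0x74  0x51  0xd0  0xe7  0x80  0x92  0x80 ]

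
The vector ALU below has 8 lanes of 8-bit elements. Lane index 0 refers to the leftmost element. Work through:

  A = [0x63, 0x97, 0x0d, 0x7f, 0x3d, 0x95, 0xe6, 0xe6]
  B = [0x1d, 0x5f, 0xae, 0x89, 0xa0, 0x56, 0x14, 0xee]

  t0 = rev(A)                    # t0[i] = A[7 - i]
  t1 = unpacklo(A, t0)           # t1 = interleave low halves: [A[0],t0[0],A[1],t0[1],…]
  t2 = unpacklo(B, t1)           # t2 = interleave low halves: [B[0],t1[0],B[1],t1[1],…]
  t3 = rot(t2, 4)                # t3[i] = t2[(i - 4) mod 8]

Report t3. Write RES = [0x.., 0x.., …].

RES = [0xae, 0x97, 0x89, 0xe6, 0x1d, 0x63, 0x5f, 0xe6]

  t0: e6 e6 95 3d 7f 0d 97 63
  t1: 63 e6 97 e6 0d 95 7f 3d
  t2: 1d 63 5f e6 ae 97 89 e6
  t3: ae 97 89 e6 1d 63 5f e6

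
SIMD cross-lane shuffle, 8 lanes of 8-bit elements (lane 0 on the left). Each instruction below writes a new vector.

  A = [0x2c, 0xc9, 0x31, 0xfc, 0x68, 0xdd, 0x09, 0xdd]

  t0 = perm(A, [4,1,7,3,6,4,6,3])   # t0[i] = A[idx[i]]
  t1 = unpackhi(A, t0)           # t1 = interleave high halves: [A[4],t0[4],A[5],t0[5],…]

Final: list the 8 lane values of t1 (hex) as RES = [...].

RES = [0x68, 0x09, 0xdd, 0x68, 0x09, 0x09, 0xdd, 0xfc]

t0 = [0x68, 0xc9, 0xdd, 0xfc, 0x09, 0x68, 0x09, 0xfc]
t1 = [0x68, 0x09, 0xdd, 0x68, 0x09, 0x09, 0xdd, 0xfc]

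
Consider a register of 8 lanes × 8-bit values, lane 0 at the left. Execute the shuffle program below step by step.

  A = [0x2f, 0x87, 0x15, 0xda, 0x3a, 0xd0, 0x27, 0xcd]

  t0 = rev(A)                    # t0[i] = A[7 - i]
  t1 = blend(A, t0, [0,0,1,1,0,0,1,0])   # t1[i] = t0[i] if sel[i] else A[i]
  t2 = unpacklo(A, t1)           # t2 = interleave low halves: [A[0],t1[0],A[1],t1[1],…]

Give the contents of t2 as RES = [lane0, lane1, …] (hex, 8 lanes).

RES = [0x2f, 0x2f, 0x87, 0x87, 0x15, 0xd0, 0xda, 0x3a]

→ t0 |cd|27|d0|3a|da|15|87|2f|
→ t1 |2f|87|d0|3a|3a|d0|87|cd|
→ t2 |2f|2f|87|87|15|d0|da|3a|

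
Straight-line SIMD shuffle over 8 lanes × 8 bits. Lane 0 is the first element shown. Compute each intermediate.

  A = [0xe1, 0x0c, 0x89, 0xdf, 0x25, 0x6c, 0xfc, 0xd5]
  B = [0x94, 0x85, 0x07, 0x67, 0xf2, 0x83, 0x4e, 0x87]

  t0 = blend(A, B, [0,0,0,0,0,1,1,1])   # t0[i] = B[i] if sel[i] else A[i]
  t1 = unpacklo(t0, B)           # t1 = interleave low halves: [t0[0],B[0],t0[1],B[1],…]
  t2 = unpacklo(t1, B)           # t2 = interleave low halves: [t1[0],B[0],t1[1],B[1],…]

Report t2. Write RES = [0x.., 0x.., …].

RES = [0xe1, 0x94, 0x94, 0x85, 0x0c, 0x07, 0x85, 0x67]

→ t0 |e1|0c|89|df|25|83|4e|87|
→ t1 |e1|94|0c|85|89|07|df|67|
→ t2 |e1|94|94|85|0c|07|85|67|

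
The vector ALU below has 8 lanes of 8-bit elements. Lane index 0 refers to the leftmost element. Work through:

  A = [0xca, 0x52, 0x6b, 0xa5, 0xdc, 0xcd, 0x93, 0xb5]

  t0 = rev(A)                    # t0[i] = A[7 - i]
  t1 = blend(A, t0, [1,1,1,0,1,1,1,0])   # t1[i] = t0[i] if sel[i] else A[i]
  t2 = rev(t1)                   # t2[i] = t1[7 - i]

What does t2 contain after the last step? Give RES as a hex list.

RES = [0xb5, 0x52, 0x6b, 0xa5, 0xa5, 0xcd, 0x93, 0xb5]

t0 = [0xb5, 0x93, 0xcd, 0xdc, 0xa5, 0x6b, 0x52, 0xca]
t1 = [0xb5, 0x93, 0xcd, 0xa5, 0xa5, 0x6b, 0x52, 0xb5]
t2 = [0xb5, 0x52, 0x6b, 0xa5, 0xa5, 0xcd, 0x93, 0xb5]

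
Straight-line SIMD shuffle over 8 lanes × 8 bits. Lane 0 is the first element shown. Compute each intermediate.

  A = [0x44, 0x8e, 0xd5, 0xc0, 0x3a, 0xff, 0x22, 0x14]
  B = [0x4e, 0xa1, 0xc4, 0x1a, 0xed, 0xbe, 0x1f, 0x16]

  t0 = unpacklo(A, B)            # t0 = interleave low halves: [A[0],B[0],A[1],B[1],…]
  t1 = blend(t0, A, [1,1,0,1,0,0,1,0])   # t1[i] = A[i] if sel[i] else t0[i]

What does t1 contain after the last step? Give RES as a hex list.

→ t0 |44|4e|8e|a1|d5|c4|c0|1a|
→ t1 |44|8e|8e|c0|d5|c4|22|1a|

RES = [ 0x44  0x8e  0x8e  0xc0  0xd5  0xc4  0x22  0x1a ]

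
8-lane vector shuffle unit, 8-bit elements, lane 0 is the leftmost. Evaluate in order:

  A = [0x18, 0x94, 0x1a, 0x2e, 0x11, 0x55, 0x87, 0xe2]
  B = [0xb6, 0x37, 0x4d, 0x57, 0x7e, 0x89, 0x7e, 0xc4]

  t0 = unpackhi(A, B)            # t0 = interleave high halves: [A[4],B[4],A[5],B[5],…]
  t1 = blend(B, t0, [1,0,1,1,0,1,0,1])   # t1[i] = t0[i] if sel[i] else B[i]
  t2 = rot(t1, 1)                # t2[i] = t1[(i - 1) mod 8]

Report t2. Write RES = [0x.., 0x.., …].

RES = [ 0xc4  0x11  0x37  0x55  0x89  0x7e  0x7e  0x7e ]

  t0: 11 7e 55 89 87 7e e2 c4
  t1: 11 37 55 89 7e 7e 7e c4
  t2: c4 11 37 55 89 7e 7e 7e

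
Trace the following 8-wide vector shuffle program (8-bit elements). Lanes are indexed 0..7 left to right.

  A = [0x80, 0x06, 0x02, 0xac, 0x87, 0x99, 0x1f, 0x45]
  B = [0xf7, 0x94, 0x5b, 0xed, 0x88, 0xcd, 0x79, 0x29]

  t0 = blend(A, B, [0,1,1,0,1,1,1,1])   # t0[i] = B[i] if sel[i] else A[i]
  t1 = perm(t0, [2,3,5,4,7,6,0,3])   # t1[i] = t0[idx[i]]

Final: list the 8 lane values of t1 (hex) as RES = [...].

RES = [0x5b, 0xac, 0xcd, 0x88, 0x29, 0x79, 0x80, 0xac]

t0 = [0x80, 0x94, 0x5b, 0xac, 0x88, 0xcd, 0x79, 0x29]
t1 = [0x5b, 0xac, 0xcd, 0x88, 0x29, 0x79, 0x80, 0xac]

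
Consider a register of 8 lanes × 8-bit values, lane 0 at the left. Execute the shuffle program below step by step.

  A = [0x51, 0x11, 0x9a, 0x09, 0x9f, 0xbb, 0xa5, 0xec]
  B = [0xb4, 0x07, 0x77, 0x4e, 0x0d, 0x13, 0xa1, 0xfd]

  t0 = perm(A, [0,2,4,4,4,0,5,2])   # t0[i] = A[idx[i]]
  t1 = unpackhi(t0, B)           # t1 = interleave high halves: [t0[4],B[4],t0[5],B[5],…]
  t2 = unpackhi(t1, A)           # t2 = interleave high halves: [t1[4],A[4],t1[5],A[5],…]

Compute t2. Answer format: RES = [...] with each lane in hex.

t0 = [0x51, 0x9a, 0x9f, 0x9f, 0x9f, 0x51, 0xbb, 0x9a]
t1 = [0x9f, 0x0d, 0x51, 0x13, 0xbb, 0xa1, 0x9a, 0xfd]
t2 = [0xbb, 0x9f, 0xa1, 0xbb, 0x9a, 0xa5, 0xfd, 0xec]

RES = [ 0xbb  0x9f  0xa1  0xbb  0x9a  0xa5  0xfd  0xec ]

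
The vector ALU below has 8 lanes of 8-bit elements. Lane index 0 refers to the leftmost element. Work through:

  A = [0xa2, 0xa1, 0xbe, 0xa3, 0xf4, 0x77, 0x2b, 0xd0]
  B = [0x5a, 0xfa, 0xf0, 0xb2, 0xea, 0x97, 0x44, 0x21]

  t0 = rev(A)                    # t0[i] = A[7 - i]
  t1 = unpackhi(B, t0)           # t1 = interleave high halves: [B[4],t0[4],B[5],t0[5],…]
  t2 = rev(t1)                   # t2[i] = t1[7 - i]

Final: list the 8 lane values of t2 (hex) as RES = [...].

RES = [0xa2, 0x21, 0xa1, 0x44, 0xbe, 0x97, 0xa3, 0xea]

→ t0 |d0|2b|77|f4|a3|be|a1|a2|
→ t1 |ea|a3|97|be|44|a1|21|a2|
→ t2 |a2|21|a1|44|be|97|a3|ea|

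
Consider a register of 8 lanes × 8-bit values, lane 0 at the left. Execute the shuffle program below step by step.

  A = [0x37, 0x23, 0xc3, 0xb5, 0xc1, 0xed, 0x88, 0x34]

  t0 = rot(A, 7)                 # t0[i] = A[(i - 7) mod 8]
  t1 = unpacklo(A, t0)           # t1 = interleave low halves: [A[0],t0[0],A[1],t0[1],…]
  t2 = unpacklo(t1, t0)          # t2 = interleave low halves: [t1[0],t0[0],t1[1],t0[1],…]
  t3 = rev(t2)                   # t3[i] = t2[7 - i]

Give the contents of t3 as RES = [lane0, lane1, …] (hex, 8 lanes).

  t0: 23 c3 b5 c1 ed 88 34 37
  t1: 37 23 23 c3 c3 b5 b5 c1
  t2: 37 23 23 c3 23 b5 c3 c1
  t3: c1 c3 b5 23 c3 23 23 37

RES = [0xc1, 0xc3, 0xb5, 0x23, 0xc3, 0x23, 0x23, 0x37]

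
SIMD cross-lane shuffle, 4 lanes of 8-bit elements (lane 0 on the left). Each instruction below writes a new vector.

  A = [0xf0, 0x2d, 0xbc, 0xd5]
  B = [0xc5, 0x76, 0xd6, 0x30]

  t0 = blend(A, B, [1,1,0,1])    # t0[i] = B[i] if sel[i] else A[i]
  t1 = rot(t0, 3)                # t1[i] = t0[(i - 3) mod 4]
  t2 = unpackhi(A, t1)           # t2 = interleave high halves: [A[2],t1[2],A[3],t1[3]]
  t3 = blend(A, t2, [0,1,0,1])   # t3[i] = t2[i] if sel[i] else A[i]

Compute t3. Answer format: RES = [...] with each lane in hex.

t0 = [0xc5, 0x76, 0xbc, 0x30]
t1 = [0x76, 0xbc, 0x30, 0xc5]
t2 = [0xbc, 0x30, 0xd5, 0xc5]
t3 = [0xf0, 0x30, 0xbc, 0xc5]

RES = [0xf0, 0x30, 0xbc, 0xc5]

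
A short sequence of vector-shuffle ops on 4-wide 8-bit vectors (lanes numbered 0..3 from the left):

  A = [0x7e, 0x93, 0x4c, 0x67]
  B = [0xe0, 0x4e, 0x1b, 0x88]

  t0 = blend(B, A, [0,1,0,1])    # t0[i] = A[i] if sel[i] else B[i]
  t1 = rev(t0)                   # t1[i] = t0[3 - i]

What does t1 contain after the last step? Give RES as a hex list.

→ t0 |e0|93|1b|67|
→ t1 |67|1b|93|e0|

RES = [ 0x67  0x1b  0x93  0xe0 ]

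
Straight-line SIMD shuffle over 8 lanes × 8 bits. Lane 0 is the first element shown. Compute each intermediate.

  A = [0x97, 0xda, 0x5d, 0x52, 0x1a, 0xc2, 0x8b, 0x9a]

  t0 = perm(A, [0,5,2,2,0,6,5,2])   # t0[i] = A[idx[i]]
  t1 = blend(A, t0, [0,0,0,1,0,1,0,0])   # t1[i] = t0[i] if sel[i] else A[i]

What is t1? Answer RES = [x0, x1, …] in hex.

→ t0 |97|c2|5d|5d|97|8b|c2|5d|
→ t1 |97|da|5d|5d|1a|8b|8b|9a|

RES = [0x97, 0xda, 0x5d, 0x5d, 0x1a, 0x8b, 0x8b, 0x9a]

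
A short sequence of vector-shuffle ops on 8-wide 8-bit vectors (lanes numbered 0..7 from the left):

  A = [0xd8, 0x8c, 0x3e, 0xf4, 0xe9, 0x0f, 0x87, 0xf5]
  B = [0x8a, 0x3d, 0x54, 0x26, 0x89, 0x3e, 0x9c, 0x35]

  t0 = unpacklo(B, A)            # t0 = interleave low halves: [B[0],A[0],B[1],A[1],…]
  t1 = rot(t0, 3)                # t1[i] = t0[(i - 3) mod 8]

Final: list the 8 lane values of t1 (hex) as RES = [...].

t0 = [0x8a, 0xd8, 0x3d, 0x8c, 0x54, 0x3e, 0x26, 0xf4]
t1 = [0x3e, 0x26, 0xf4, 0x8a, 0xd8, 0x3d, 0x8c, 0x54]

RES = [0x3e, 0x26, 0xf4, 0x8a, 0xd8, 0x3d, 0x8c, 0x54]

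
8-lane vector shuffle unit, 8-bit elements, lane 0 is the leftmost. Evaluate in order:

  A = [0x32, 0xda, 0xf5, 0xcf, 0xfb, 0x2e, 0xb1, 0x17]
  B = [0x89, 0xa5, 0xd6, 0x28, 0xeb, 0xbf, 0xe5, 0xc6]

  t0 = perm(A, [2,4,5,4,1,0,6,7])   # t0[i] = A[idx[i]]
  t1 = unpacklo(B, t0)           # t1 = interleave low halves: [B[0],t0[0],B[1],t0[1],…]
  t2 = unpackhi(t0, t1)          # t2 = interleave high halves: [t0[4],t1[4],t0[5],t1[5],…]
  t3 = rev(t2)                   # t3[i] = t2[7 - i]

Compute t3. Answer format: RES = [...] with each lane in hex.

t0 = [0xf5, 0xfb, 0x2e, 0xfb, 0xda, 0x32, 0xb1, 0x17]
t1 = [0x89, 0xf5, 0xa5, 0xfb, 0xd6, 0x2e, 0x28, 0xfb]
t2 = [0xda, 0xd6, 0x32, 0x2e, 0xb1, 0x28, 0x17, 0xfb]
t3 = [0xfb, 0x17, 0x28, 0xb1, 0x2e, 0x32, 0xd6, 0xda]

RES = [ 0xfb  0x17  0x28  0xb1  0x2e  0x32  0xd6  0xda ]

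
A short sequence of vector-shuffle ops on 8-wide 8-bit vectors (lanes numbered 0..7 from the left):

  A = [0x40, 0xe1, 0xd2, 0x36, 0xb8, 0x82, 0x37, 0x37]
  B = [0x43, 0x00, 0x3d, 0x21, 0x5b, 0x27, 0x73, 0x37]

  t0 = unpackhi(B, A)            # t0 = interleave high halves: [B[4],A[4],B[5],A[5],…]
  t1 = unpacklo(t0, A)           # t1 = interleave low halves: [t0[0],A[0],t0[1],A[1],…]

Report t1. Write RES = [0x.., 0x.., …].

RES = [0x5b, 0x40, 0xb8, 0xe1, 0x27, 0xd2, 0x82, 0x36]

  t0: 5b b8 27 82 73 37 37 37
  t1: 5b 40 b8 e1 27 d2 82 36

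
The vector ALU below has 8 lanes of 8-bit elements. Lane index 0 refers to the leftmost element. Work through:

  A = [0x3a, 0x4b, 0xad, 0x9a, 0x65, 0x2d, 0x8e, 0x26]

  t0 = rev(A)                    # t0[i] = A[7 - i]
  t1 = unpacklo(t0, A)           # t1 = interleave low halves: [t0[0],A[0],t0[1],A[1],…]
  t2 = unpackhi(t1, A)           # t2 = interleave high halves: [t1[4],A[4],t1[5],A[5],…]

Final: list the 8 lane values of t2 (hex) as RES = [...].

RES = [ 0x2d  0x65  0xad  0x2d  0x65  0x8e  0x9a  0x26 ]

t0 = [0x26, 0x8e, 0x2d, 0x65, 0x9a, 0xad, 0x4b, 0x3a]
t1 = [0x26, 0x3a, 0x8e, 0x4b, 0x2d, 0xad, 0x65, 0x9a]
t2 = [0x2d, 0x65, 0xad, 0x2d, 0x65, 0x8e, 0x9a, 0x26]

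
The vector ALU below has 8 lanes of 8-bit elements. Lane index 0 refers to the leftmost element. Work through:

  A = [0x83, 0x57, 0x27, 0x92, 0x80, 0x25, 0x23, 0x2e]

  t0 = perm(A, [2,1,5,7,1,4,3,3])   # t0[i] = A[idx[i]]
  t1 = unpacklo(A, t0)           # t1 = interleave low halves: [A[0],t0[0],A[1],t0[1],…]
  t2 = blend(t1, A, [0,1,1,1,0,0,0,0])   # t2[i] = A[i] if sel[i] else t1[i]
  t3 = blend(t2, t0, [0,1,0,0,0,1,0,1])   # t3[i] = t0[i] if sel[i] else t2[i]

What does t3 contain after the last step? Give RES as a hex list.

t0 = [0x27, 0x57, 0x25, 0x2e, 0x57, 0x80, 0x92, 0x92]
t1 = [0x83, 0x27, 0x57, 0x57, 0x27, 0x25, 0x92, 0x2e]
t2 = [0x83, 0x57, 0x27, 0x92, 0x27, 0x25, 0x92, 0x2e]
t3 = [0x83, 0x57, 0x27, 0x92, 0x27, 0x80, 0x92, 0x92]

RES = [0x83, 0x57, 0x27, 0x92, 0x27, 0x80, 0x92, 0x92]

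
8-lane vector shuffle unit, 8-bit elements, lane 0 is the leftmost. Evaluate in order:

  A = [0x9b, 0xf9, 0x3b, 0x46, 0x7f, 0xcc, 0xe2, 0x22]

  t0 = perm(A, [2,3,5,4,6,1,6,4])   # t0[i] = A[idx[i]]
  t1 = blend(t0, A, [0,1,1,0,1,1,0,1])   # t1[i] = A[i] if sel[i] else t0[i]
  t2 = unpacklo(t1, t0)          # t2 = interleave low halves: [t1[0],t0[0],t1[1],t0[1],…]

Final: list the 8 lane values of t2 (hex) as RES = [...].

  t0: 3b 46 cc 7f e2 f9 e2 7f
  t1: 3b f9 3b 7f 7f cc e2 22
  t2: 3b 3b f9 46 3b cc 7f 7f

RES = [ 0x3b  0x3b  0xf9  0x46  0x3b  0xcc  0x7f  0x7f ]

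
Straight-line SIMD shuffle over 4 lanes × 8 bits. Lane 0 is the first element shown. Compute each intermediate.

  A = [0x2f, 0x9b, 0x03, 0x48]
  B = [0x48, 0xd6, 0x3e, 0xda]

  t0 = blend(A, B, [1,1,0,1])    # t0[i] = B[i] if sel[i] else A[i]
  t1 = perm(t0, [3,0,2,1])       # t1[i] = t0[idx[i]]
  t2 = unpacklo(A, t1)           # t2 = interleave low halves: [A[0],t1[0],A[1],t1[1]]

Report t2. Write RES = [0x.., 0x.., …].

→ t0 |48|d6|03|da|
→ t1 |da|48|03|d6|
→ t2 |2f|da|9b|48|

RES = [0x2f, 0xda, 0x9b, 0x48]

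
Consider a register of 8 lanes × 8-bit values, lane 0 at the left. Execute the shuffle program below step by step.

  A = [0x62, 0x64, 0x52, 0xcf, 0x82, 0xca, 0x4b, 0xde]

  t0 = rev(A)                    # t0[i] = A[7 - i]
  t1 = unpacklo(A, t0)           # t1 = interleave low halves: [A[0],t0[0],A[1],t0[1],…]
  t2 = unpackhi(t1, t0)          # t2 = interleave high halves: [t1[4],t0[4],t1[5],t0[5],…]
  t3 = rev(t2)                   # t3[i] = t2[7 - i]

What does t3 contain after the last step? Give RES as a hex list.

RES = [0x62, 0x82, 0x64, 0xcf, 0x52, 0xca, 0xcf, 0x52]

t0 = [0xde, 0x4b, 0xca, 0x82, 0xcf, 0x52, 0x64, 0x62]
t1 = [0x62, 0xde, 0x64, 0x4b, 0x52, 0xca, 0xcf, 0x82]
t2 = [0x52, 0xcf, 0xca, 0x52, 0xcf, 0x64, 0x82, 0x62]
t3 = [0x62, 0x82, 0x64, 0xcf, 0x52, 0xca, 0xcf, 0x52]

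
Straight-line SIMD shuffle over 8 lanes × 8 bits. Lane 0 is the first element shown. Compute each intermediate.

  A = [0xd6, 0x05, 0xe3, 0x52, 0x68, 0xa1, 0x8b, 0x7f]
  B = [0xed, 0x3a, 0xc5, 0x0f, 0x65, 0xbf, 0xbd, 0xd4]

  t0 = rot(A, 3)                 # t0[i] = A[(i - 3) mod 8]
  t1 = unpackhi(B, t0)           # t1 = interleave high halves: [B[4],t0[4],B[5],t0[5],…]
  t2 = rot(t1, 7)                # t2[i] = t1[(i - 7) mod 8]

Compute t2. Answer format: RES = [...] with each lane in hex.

RES = [0x05, 0xbf, 0xe3, 0xbd, 0x52, 0xd4, 0x68, 0x65]

  t0: a1 8b 7f d6 05 e3 52 68
  t1: 65 05 bf e3 bd 52 d4 68
  t2: 05 bf e3 bd 52 d4 68 65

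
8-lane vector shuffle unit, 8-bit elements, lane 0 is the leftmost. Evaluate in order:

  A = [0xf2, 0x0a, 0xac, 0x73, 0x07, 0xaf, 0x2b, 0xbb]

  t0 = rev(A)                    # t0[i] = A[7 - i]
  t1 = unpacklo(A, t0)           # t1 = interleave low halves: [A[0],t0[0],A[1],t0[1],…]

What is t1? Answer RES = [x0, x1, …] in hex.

RES = [ 0xf2  0xbb  0x0a  0x2b  0xac  0xaf  0x73  0x07 ]

→ t0 |bb|2b|af|07|73|ac|0a|f2|
→ t1 |f2|bb|0a|2b|ac|af|73|07|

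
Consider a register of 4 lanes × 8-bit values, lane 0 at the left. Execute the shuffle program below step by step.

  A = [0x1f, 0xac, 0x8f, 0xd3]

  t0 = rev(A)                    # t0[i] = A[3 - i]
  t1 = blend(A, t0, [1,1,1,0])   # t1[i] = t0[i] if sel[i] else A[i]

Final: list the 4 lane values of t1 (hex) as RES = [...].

t0 = [0xd3, 0x8f, 0xac, 0x1f]
t1 = [0xd3, 0x8f, 0xac, 0xd3]

RES = [0xd3, 0x8f, 0xac, 0xd3]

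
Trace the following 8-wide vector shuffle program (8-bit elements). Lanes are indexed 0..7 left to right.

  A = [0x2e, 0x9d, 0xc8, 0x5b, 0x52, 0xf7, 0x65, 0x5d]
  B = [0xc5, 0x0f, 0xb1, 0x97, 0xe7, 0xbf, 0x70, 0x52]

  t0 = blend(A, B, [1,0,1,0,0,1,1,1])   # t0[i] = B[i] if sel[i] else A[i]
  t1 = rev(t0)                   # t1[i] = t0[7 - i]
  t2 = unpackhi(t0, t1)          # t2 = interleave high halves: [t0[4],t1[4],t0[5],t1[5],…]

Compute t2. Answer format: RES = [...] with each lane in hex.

RES = [0x52, 0x5b, 0xbf, 0xb1, 0x70, 0x9d, 0x52, 0xc5]

t0 = [0xc5, 0x9d, 0xb1, 0x5b, 0x52, 0xbf, 0x70, 0x52]
t1 = [0x52, 0x70, 0xbf, 0x52, 0x5b, 0xb1, 0x9d, 0xc5]
t2 = [0x52, 0x5b, 0xbf, 0xb1, 0x70, 0x9d, 0x52, 0xc5]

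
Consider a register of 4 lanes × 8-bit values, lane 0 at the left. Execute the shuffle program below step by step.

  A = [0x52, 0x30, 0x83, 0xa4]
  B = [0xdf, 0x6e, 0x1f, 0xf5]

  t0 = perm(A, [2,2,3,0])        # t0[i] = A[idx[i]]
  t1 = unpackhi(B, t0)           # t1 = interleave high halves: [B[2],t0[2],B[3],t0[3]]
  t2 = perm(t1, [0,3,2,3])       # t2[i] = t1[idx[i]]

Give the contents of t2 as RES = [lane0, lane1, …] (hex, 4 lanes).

t0 = [0x83, 0x83, 0xa4, 0x52]
t1 = [0x1f, 0xa4, 0xf5, 0x52]
t2 = [0x1f, 0x52, 0xf5, 0x52]

RES = [ 0x1f  0x52  0xf5  0x52 ]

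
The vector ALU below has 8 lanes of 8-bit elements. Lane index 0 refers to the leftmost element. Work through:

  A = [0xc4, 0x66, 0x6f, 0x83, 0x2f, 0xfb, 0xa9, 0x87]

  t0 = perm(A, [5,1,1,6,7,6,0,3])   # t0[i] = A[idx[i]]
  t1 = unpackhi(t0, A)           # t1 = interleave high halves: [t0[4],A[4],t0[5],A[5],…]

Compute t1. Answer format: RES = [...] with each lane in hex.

→ t0 |fb|66|66|a9|87|a9|c4|83|
→ t1 |87|2f|a9|fb|c4|a9|83|87|

RES = [0x87, 0x2f, 0xa9, 0xfb, 0xc4, 0xa9, 0x83, 0x87]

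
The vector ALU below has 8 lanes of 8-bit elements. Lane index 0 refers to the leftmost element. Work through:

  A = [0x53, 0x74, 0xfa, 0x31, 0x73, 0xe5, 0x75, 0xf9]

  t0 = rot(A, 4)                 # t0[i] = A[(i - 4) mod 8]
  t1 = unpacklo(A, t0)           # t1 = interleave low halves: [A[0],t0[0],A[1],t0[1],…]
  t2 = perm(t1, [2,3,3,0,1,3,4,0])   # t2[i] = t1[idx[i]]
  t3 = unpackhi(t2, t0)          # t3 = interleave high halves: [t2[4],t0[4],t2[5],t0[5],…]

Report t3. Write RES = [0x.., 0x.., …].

RES = [0x73, 0x53, 0xe5, 0x74, 0xfa, 0xfa, 0x53, 0x31]

  t0: 73 e5 75 f9 53 74 fa 31
  t1: 53 73 74 e5 fa 75 31 f9
  t2: 74 e5 e5 53 73 e5 fa 53
  t3: 73 53 e5 74 fa fa 53 31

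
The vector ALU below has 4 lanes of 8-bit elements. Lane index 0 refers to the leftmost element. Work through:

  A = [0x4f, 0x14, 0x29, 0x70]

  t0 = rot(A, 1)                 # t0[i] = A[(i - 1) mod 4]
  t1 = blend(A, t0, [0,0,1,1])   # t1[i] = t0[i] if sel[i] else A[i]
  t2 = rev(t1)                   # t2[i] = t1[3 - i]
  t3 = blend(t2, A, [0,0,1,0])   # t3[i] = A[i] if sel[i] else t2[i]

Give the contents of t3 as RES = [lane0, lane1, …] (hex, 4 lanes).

RES = [0x29, 0x14, 0x29, 0x4f]

t0 = [0x70, 0x4f, 0x14, 0x29]
t1 = [0x4f, 0x14, 0x14, 0x29]
t2 = [0x29, 0x14, 0x14, 0x4f]
t3 = [0x29, 0x14, 0x29, 0x4f]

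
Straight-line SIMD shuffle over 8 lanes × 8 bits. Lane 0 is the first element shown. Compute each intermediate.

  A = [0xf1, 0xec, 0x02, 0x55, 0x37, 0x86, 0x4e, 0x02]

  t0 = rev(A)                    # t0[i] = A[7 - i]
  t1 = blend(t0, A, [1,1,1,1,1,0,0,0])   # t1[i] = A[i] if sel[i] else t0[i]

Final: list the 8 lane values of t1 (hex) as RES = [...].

  t0: 02 4e 86 37 55 02 ec f1
  t1: f1 ec 02 55 37 02 ec f1

RES = [0xf1, 0xec, 0x02, 0x55, 0x37, 0x02, 0xec, 0xf1]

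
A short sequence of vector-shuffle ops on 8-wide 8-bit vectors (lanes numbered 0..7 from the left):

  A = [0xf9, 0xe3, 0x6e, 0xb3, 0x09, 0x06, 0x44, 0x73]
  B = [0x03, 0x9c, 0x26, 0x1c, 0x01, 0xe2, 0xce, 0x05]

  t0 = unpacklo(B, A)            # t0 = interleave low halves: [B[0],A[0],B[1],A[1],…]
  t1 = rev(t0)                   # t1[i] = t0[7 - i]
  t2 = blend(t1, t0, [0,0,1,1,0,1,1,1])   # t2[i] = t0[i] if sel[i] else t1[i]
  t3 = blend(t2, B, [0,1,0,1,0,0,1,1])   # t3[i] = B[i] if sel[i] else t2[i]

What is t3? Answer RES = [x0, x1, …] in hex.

RES = [ 0xb3  0x9c  0x9c  0x1c  0xe3  0x6e  0xce  0x05 ]

→ t0 |03|f9|9c|e3|26|6e|1c|b3|
→ t1 |b3|1c|6e|26|e3|9c|f9|03|
→ t2 |b3|1c|9c|e3|e3|6e|1c|b3|
→ t3 |b3|9c|9c|1c|e3|6e|ce|05|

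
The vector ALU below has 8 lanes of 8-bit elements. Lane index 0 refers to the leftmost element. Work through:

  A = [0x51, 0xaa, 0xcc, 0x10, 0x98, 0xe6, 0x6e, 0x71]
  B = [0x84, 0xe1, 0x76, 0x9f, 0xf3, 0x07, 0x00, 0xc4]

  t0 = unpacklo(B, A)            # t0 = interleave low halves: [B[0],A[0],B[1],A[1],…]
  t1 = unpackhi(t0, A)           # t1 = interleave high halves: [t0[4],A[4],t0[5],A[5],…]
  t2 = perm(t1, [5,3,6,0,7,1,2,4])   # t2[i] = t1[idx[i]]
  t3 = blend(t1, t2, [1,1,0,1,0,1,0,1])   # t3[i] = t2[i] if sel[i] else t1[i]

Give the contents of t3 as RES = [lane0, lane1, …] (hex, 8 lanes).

RES = [ 0x6e  0xe6  0xcc  0x76  0x9f  0x98  0x10  0x9f ]

→ t0 |84|51|e1|aa|76|cc|9f|10|
→ t1 |76|98|cc|e6|9f|6e|10|71|
→ t2 |6e|e6|10|76|71|98|cc|9f|
→ t3 |6e|e6|cc|76|9f|98|10|9f|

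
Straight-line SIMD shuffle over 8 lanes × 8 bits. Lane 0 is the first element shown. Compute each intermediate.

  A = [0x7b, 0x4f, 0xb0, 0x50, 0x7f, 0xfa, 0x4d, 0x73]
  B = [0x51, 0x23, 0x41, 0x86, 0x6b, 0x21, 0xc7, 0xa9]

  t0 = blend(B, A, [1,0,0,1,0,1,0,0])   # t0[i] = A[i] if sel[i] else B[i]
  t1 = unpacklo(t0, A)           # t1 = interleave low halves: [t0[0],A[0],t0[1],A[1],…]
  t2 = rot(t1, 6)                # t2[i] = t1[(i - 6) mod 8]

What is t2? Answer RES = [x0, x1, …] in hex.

t0 = [0x7b, 0x23, 0x41, 0x50, 0x6b, 0xfa, 0xc7, 0xa9]
t1 = [0x7b, 0x7b, 0x23, 0x4f, 0x41, 0xb0, 0x50, 0x50]
t2 = [0x23, 0x4f, 0x41, 0xb0, 0x50, 0x50, 0x7b, 0x7b]

RES = [ 0x23  0x4f  0x41  0xb0  0x50  0x50  0x7b  0x7b ]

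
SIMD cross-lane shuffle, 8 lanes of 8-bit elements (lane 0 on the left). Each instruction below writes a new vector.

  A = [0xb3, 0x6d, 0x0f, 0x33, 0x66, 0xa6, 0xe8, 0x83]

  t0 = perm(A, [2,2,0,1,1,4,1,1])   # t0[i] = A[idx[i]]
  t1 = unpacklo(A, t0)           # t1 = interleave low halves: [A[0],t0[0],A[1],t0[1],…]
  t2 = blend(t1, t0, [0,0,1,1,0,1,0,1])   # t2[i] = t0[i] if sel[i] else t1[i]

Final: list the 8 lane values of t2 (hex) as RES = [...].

RES = [ 0xb3  0x0f  0xb3  0x6d  0x0f  0x66  0x33  0x6d ]

t0 = [0x0f, 0x0f, 0xb3, 0x6d, 0x6d, 0x66, 0x6d, 0x6d]
t1 = [0xb3, 0x0f, 0x6d, 0x0f, 0x0f, 0xb3, 0x33, 0x6d]
t2 = [0xb3, 0x0f, 0xb3, 0x6d, 0x0f, 0x66, 0x33, 0x6d]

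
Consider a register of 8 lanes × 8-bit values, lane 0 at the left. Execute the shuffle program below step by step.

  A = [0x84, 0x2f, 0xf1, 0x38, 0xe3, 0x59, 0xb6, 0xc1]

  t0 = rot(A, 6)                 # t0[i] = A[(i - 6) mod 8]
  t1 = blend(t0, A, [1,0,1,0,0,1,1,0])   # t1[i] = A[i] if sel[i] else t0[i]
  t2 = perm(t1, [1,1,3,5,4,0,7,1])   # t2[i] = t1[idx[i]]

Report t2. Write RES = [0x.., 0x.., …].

RES = [ 0x38  0x38  0x59  0x59  0xb6  0x84  0x2f  0x38 ]

  t0: f1 38 e3 59 b6 c1 84 2f
  t1: 84 38 f1 59 b6 59 b6 2f
  t2: 38 38 59 59 b6 84 2f 38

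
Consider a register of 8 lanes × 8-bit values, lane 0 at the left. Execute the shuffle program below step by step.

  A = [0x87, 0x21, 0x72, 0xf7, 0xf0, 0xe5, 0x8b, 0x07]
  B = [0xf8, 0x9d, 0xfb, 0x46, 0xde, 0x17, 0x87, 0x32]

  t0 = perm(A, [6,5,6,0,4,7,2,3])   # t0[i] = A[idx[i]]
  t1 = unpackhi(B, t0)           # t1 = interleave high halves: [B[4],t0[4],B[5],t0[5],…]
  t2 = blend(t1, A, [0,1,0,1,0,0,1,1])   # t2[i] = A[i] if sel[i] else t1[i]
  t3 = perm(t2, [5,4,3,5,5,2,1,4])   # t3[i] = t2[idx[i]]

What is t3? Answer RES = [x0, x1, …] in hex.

→ t0 |8b|e5|8b|87|f0|07|72|f7|
→ t1 |de|f0|17|07|87|72|32|f7|
→ t2 |de|21|17|f7|87|72|8b|07|
→ t3 |72|87|f7|72|72|17|21|87|

RES = [0x72, 0x87, 0xf7, 0x72, 0x72, 0x17, 0x21, 0x87]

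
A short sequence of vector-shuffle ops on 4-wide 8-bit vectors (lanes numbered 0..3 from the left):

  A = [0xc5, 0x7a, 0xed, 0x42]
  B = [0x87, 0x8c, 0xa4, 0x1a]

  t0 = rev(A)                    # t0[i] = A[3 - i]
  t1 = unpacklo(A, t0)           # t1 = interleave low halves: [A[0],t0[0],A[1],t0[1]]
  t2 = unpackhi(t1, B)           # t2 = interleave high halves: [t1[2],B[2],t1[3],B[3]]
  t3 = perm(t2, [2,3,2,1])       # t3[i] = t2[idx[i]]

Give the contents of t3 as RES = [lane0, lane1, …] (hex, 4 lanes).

RES = [ 0xed  0x1a  0xed  0xa4 ]

t0 = [0x42, 0xed, 0x7a, 0xc5]
t1 = [0xc5, 0x42, 0x7a, 0xed]
t2 = [0x7a, 0xa4, 0xed, 0x1a]
t3 = [0xed, 0x1a, 0xed, 0xa4]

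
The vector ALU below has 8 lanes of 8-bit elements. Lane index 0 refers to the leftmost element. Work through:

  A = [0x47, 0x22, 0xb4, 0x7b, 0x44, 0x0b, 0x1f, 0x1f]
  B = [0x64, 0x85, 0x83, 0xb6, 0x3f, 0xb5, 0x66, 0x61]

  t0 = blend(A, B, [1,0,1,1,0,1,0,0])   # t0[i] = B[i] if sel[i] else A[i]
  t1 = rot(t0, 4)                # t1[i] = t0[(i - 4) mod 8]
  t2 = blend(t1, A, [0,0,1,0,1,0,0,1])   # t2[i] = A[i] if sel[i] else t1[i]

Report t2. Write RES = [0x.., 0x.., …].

RES = [0x44, 0xb5, 0xb4, 0x1f, 0x44, 0x22, 0x83, 0x1f]

→ t0 |64|22|83|b6|44|b5|1f|1f|
→ t1 |44|b5|1f|1f|64|22|83|b6|
→ t2 |44|b5|b4|1f|44|22|83|1f|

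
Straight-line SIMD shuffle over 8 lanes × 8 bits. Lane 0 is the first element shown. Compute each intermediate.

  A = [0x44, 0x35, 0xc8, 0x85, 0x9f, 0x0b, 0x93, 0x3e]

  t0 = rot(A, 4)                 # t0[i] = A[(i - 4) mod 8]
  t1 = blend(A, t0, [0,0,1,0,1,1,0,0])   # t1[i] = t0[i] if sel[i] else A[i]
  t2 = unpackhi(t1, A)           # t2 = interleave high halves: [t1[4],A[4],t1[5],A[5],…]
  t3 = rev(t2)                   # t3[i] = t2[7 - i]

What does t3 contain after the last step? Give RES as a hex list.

RES = [ 0x3e  0x3e  0x93  0x93  0x0b  0x35  0x9f  0x44 ]

→ t0 |9f|0b|93|3e|44|35|c8|85|
→ t1 |44|35|93|85|44|35|93|3e|
→ t2 |44|9f|35|0b|93|93|3e|3e|
→ t3 |3e|3e|93|93|0b|35|9f|44|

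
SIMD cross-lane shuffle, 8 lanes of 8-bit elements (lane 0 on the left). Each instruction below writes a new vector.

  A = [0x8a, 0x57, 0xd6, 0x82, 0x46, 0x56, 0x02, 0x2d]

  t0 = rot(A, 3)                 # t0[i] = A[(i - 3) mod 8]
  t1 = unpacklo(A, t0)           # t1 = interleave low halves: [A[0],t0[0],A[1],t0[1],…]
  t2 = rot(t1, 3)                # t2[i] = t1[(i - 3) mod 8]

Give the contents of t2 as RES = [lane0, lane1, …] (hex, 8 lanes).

RES = [ 0x2d  0x82  0x8a  0x8a  0x56  0x57  0x02  0xd6 ]

t0 = [0x56, 0x02, 0x2d, 0x8a, 0x57, 0xd6, 0x82, 0x46]
t1 = [0x8a, 0x56, 0x57, 0x02, 0xd6, 0x2d, 0x82, 0x8a]
t2 = [0x2d, 0x82, 0x8a, 0x8a, 0x56, 0x57, 0x02, 0xd6]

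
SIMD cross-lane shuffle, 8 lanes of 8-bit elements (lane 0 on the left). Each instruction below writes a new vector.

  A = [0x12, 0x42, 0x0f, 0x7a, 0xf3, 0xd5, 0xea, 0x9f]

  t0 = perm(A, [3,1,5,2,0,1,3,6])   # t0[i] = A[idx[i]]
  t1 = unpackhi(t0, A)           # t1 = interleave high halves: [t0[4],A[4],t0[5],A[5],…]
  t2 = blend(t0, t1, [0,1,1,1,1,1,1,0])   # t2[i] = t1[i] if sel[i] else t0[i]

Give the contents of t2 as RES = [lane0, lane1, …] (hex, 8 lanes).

  t0: 7a 42 d5 0f 12 42 7a ea
  t1: 12 f3 42 d5 7a ea ea 9f
  t2: 7a f3 42 d5 7a ea ea ea

RES = [0x7a, 0xf3, 0x42, 0xd5, 0x7a, 0xea, 0xea, 0xea]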